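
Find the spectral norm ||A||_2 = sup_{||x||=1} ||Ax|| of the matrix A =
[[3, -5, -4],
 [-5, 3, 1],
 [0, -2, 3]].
||A||_2 ≈ 8.7931 (= sqrt(largest eigenvalue of A^T A))

||A||_2 = sigma_max(A) = sqrt(lambda_max(A^T A)). Form the symmetric matrix M = A^T A =
[[34, -30, -17],
 [-30, 38, 17],
 [-17, 17, 26]].
Its characteristic polynomial (trace, sum of principal 2x2 minors, determinant of M give the coefficients) is
  p(λ) = det(λ I - M) = λ^3 - 98λ^2 + 1686λ - 6724.
No integer candidate from the rational root theorem (±divisors of 6724) is a root, so the roots are irrational. The cubic discriminant is Δ = 1592671072 > 0, so there are three distinct real roots. p(5) = -619 and p(6) = 80 have opposite signs, so a root lies in (5, 6); Newton's method refines it to λ ≈ 5.8727. p(14) = 416 and p(15) = -109 have opposite signs, so a root lies in (14, 15); Newton's method refines it to λ ≈ 14.8084. p(77) = -1411 and p(78) = 3104 have opposite signs, so a root lies in (77, 78); Newton's method refines it to λ ≈ 77.319. Check (Vieta): the three roots sum to 98, matching tr M = 98.
So the eigenvalues of A^T A are ≈ 5.8727, 14.8084, 77.319 (all ≥ 0, as they must be for A^T A). The largest is λ_max ≈ 77.319, hence ||A||_2 = sqrt(λ_max) ≈ 8.7931.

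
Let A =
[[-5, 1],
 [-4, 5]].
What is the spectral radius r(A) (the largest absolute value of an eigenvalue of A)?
r(A) = sqrt(84)/2 ≈ 4.5826

The eigenvalues of A are the roots of its characteristic polynomial. With M = A (coefficients from the trace and determinant):
  p(λ) = det(λ I - M) = λ^2 - 21.
For λ^2 - 21 the discriminant is 84. It is nonnegative but not a perfect square, so the roots are real and irrational: λ = ± sqrt(84)/2 ≈ 4.5826, -4.5826.
Thus the eigenvalues (to 4 decimals) are 4.5826 (modulus 4.5826); -4.5826 (modulus 4.5826). The spectral radius is the largest modulus: r(A) = sqrt(84)/2 ≈ 4.5826. (Cross-check: r(A) ≤ ||A||_2 ≈ 7.7202; equality holds whenever A is normal, though it can also hold for some non-normal A.)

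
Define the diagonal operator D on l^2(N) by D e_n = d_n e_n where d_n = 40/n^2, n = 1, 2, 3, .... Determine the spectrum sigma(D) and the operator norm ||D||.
sigma(D) = {40/n^2 : n ≥ 1} ∪ {0}; ||D|| = 40

A bounded diagonal operator on l^2 with diagonal entries d_n has spectrum equal to the closure of {d_n : n ≥ 1}: every d_n is an eigenvalue (with eigenvector e_n), so {d_n} ⊂ sigma(D); the spectrum is closed, so its closure is too; and for lambda not in the closure, (D - lambda I) has bounded inverse (the diagonal entries 1/(d_n - lambda) are bounded). For our sequence d_n = 40/n^2, n = 1, 2, 3, ...:
  - {d_n} = {40/n^2 : n ≥ 1}; the only limit point is 0
  - closure = {40/n^2 : n ≥ 1} ∪ {0}
For the norm: a diagonal operator has ||D|| = sup_n |d_n|. Here d_n = 40/n^2 is positive and decreasing, so sup_n |d_n| = d_1 = 40. So ||D|| = 40.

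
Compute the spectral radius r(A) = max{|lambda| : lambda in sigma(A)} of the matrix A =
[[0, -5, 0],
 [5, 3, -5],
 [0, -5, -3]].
r(A) ≈ 4.9229

The eigenvalues of A are the roots of its characteristic polynomial. With M = A (coefficients from the trace, the sum of principal 2x2 minors, and det A):
  p(λ) = det(λ I - M) = λ^3 - 9λ + 75.
No integer candidate from the rational root theorem (±divisors of 75) is a root, so the roots are irrational. The cubic discriminant is Δ = -148959 < 0, so there is one real root and a complex-conjugate pair. p(-5) = -5 and p(-4) = 47 have opposite signs, so a root lies in (-5, -4); Newton's method refines it to λ ≈ -4.9229. Dividing out (λ - (-4.9229)) leaves approximately λ^2 - 4.9229λ + 15.2349. For λ^2 - 4.9229λ + 15.2349 the discriminant is -36.7048. It is negative, so the remaining roots are the complex-conjugate pair λ ≈ 2.4614 ± 3.0292i. Their product equals the constant term, so |λ|^2 ≈ 15.2349 and |λ| ≈ 3.9032.
Thus the eigenvalues (to 4 decimals) are -4.9229 (modulus 4.9229); 2.4614 ± 3.0292i (modulus 3.9032). The spectral radius is the largest modulus: r(A) ≈ 4.9229. (Cross-check: r(A) ≤ ||A||_2 ≈ 8.2516; equality holds whenever A is normal, though it can also hold for some non-normal A.)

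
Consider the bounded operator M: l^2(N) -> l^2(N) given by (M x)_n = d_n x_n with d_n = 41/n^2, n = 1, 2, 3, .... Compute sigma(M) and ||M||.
sigma(M) = {41/n^2 : n ≥ 1} ∪ {0}; ||M|| = 41

A bounded diagonal operator on l^2 with diagonal entries d_n has spectrum equal to the closure of {d_n : n ≥ 1}: every d_n is an eigenvalue (with eigenvector e_n), so {d_n} ⊂ sigma(M); the spectrum is closed, so its closure is too; and for lambda not in the closure, (M - lambda I) has bounded inverse (the diagonal entries 1/(d_n - lambda) are bounded). For our sequence d_n = 41/n^2, n = 1, 2, 3, ...:
  - {d_n} = {41/n^2 : n ≥ 1}; the only limit point is 0
  - closure = {41/n^2 : n ≥ 1} ∪ {0}
For the norm: a diagonal operator has ||M|| = sup_n |d_n|. Here d_n = 41/n^2 is positive and decreasing, so sup_n |d_n| = d_1 = 41. So ||M|| = 41.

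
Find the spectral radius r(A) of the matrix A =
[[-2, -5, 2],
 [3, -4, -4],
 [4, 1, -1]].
r(A) ≈ 6.5703

The eigenvalues of A are the roots of its characteristic polynomial. With M = A (coefficients from the trace, the sum of principal 2x2 minors, and det A):
  p(λ) = det(λ I - M) = λ^3 + 7λ^2 + 25λ - 87.
No integer candidate from the rational root theorem (±divisors of 87) is a root, so the roots are irrational. The cubic discriminant is Δ = -390924 < 0, so there is one real root and a complex-conjugate pair. p(2) = -1 and p(3) = 78 have opposite signs, so a root lies in (2, 3); Newton's method refines it to λ ≈ 2.0153. Dividing out (λ - (2.0153)) leaves approximately λ^2 + 9.0153λ + 43.1689. For λ^2 + 9.0153λ + 43.1689 the discriminant is -91.3995. It is negative, so the remaining roots are the complex-conjugate pair λ ≈ -4.5077 ± 4.7802i. Their product equals the constant term, so |λ|^2 ≈ 43.1689 and |λ| ≈ 6.5703.
Thus the eigenvalues (to 4 decimals) are 2.0153 (modulus 2.0153); -4.5077 ± 4.7802i (modulus 6.5703). The spectral radius is the largest modulus: r(A) ≈ 6.5703. (Cross-check: r(A) ≤ ||A||_2 ≈ 6.7931; equality holds whenever A is normal, though it can also hold for some non-normal A.)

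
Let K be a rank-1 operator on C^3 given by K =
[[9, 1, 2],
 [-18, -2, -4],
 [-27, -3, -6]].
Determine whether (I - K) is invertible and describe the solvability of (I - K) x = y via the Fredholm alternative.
(I - K) is singular (det(I - K) = 0, i.e. 1 ∈ sigma(K)). (I - K) x = y is solvable iff y ⊥ ker((I - K)^*) = span{(9, 1, 2)}, i.e. iff 9y_1 + y_2 + 2y_3 = 0. When solvable, the solutions are x = y + c·(1, -2, -3), c arbitrary (ker(I - K) = span{(1, -2, -3)}, dimension 1).

K has rank 1, so it is an outer product K = u v^T: every row of K is a multiple of one row vector. Reading off the entries, u = (1, -2, -3) and v = (9, 1, 2) (row i of K equals u_i·v^T). A rank-one matrix u v^T satisfies K u = u (v·u) and kills the (2)-dimensional subspace v^⊥, so its characteristic polynomial is lambda^2 (lambda - v·u) with v·u = tr K = 1. Hence the eigenvalues of I - K are 1 (multiplicity 2) and 1 - (1) = 0, so det(I - K) = 0. (Direct check: I - K =
[[-8, -1, -2],
 [18, 3, 4],
 [27, 3, 7]]
has determinant 0.) So 1 is an eigenvalue of K and (I - K) is not invertible. The finite-dimensional Fredholm alternative says: either (I - K) is invertible, or ker(I - K) ≠ {0} and then range(I - K) = ker((I - K)^*)^⊥, with dim ker(I - K) = dim ker((I - K)^*). We are in the second case, so we need both kernels. Kernel of I - K: (I - K) u = u - u (v·u) = u - u = 0, so ker(I - K) = span{u} = span{(1, -2, -3)} (it is exactly 1-dimensional because rank(I - K) = 2). Kernel of the adjoint: K is real, so (I - K)^* = I - K^T = I - v u^T, and (I - v u^T) v = v - v (u·v) = 0; hence ker((I - K)^*) = span{v} = span{(9, 1, 2)}. Therefore (I - K) x = y is solvable iff <y, v> = 0, i.e. iff 9y_1 + y_2 + 2y_3 = 0. When this holds, K y = u (v·y) = 0, so (I - K) y = y and x = y is a particular solution; the full solution set is the line x = y + c·u = y + c·(1, -2, -3), c ∈ C.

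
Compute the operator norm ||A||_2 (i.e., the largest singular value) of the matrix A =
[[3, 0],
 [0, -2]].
||A||_2 = 3 (= sqrt(largest eigenvalue of A^T A))

||A||_2 = sigma_max(A) = sqrt(lambda_max(A^T A)). Form the symmetric matrix M = A^T A =
[[9, 0],
 [0, 4]].
Its characteristic polynomial (trace, determinant of M give the coefficients) is
  p(λ) = det(λ I - M) = λ^2 - 13λ + 36.
For λ^2 - 13λ + 36 the discriminant is 25. It is a perfect square (5^2), so the roots are rational: λ = (13 ± 5)/2 = 9, 4.
So the eigenvalues of A^T A are ≈ 4, 9 (all ≥ 0, as they must be for A^T A). The largest is λ_max = 9, hence ||A||_2 = sqrt(λ_max) = 3.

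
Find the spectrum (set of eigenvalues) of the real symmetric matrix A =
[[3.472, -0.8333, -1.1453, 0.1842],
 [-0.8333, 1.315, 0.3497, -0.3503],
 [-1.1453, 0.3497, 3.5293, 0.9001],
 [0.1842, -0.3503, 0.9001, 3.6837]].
sigma(A) ≈ {1, 2, 4, 5}

A is real symmetric, so its spectrum consists of real eigenvalues. Expanding the characteristic polynomial of the displayed matrix gives
  det(λ I - A) = p(λ) = λ^4 + (-12)λ^3 + (49)λ^2 + (-78)λ + (40).
Solving p(λ) = 0 yields eigenvalues ≈ 1, 2, 4, 5. (A is shown rounded to 4 decimals, so these recover the underlying integer eigenvalues to within that precision.)
Verification: the trace of A = 12 equals the sum of eigenvalues 12, and det(A) ≈ 39.9997 matches the eigenvalue product 40.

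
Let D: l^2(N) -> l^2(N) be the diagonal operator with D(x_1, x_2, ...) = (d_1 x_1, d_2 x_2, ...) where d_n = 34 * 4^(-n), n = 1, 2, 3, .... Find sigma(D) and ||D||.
sigma(D) = {34 * 4^(-n) : n ≥ 1} ∪ {0}; ||D|| = 17/2

A bounded diagonal operator on l^2 with diagonal entries d_n has spectrum equal to the closure of {d_n : n ≥ 1}: every d_n is an eigenvalue (with eigenvector e_n), so {d_n} ⊂ sigma(D); the spectrum is closed, so its closure is too; and for lambda not in the closure, (D - lambda I) has bounded inverse (the diagonal entries 1/(d_n - lambda) are bounded). For our sequence d_n = 34 * 4^(-n), n = 1, 2, 3, ...:
  - {d_n} = {34 * 4^(-n) : n ≥ 1}; the only limit point is 0
  - closure = {34 * 4^(-n) : n ≥ 1} ∪ {0}
For the norm: a diagonal operator has ||D|| = sup_n |d_n|. Here d_n = 34 * 4^(-n) is positive and decreasing, so sup_n |d_n| = d_1 = 34/4 = 17/2. So ||D|| = 17/2.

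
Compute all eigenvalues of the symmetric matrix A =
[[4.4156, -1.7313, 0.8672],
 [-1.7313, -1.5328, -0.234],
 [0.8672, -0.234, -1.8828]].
sigma(A) ≈ {-2, 5} (-2 with multiplicity 2)

A is real symmetric, so its spectrum consists of real eigenvalues. Expanding the characteristic polynomial of the displayed matrix gives
  det(λ I - A) = p(λ) = λ^3 + (-1)λ^2 + (-16)λ + (-20).
Solving p(λ) = 0 yields eigenvalues ≈ -2, -2, 5. (A is shown rounded to 4 decimals, so these recover the underlying integer eigenvalues to within that precision.)
Verification: the trace of A = 1 equals the sum of eigenvalues 1, and det(A) ≈ 20.0003 matches the eigenvalue product 20.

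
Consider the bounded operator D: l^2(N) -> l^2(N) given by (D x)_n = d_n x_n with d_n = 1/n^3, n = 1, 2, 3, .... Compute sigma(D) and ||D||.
sigma(D) = {1/n^3 : n ≥ 1} ∪ {0}; ||D|| = 1

A bounded diagonal operator on l^2 with diagonal entries d_n has spectrum equal to the closure of {d_n : n ≥ 1}: every d_n is an eigenvalue (with eigenvector e_n), so {d_n} ⊂ sigma(D); the spectrum is closed, so its closure is too; and for lambda not in the closure, (D - lambda I) has bounded inverse (the diagonal entries 1/(d_n - lambda) are bounded). For our sequence d_n = 1/n^3, n = 1, 2, 3, ...:
  - {d_n} = {1/n^3 : n ≥ 1}; the only limit point is 0
  - closure = {1/n^3 : n ≥ 1} ∪ {0}
For the norm: a diagonal operator has ||D|| = sup_n |d_n|. Here d_n = 1/n^3 is positive and decreasing, so sup_n |d_n| = d_1 = 1. So ||D|| = 1.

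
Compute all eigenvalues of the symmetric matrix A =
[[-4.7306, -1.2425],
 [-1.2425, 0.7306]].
sigma(A) ≈ {-5, 1}

A is real symmetric, so its spectrum consists of real eigenvalues. Expanding the characteristic polynomial of the displayed matrix gives
  det(λ I - A) = p(λ) = λ^2 + (4)λ + (-5).
Solving p(λ) = 0 yields eigenvalues ≈ -5, 1. (A is shown rounded to 4 decimals, so these recover the underlying integer eigenvalues to within that precision.)
Verification: the trace of A = -4 equals the sum of eigenvalues -4, and det(A) ≈ -5.0000 matches the eigenvalue product -5.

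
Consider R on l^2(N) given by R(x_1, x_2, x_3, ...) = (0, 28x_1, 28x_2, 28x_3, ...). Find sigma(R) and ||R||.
sigma(R) = closed disk {z in C : |z| ≤ 28}; ||R|| = 28

Note R = 28·U where U is the unit right shift (U x)_k = x_{k-1} (with x_0 := 0); so ||R|| = 28||U|| and sigma(R) = 28·sigma(U). ||R x||^2 = sum_{k≥1} |28x_k|^2 = 784||x||^2, so ||R|| = 28 and sigma(R) ⊂ {|z| ≤ 28}. For any |lambda| < 28, the equation (R - lambda I) x = 0 forces x_1 = 0, then 28x_k = lambda x_{k+1} ⇒ x = 0, so R has no eigenvalues. But (R - lambda I) is not surjective for |lambda| < 28: solving (R - lambda I) x = e_1 would require x_n proportional to (lambda/28)^(-n), which is not in l^2. So every |lambda| < 28 lies in the residual spectrum. The boundary |lambda| = 28 is in the approximate point spectrum (the spectrum is closed). Hence sigma(R) is the closed disk of radius 28.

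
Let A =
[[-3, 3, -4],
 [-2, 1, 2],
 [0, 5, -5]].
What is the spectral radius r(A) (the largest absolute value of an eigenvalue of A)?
r(A) ≈ 4.9132

The eigenvalues of A are the roots of its characteristic polynomial. With M = A (coefficients from the trace, the sum of principal 2x2 minors, and det A):
  p(λ) = det(λ I - M) = λ^3 + 7λ^2 + 3λ - 55.
No integer candidate from the rational root theorem (±divisors of 55) is a root, so the roots are irrational. The cubic discriminant is Δ = -26672 < 0, so there is one real root and a complex-conjugate pair. p(2) = -13 and p(3) = 44 have opposite signs, so a root lies in (2, 3); Newton's method refines it to λ ≈ 2.2784. Dividing out (λ - (2.2784)) leaves approximately λ^2 + 9.2784λ + 24.1398. For λ^2 + 9.2784λ + 24.1398 the discriminant is -10.4707. It is negative, so the remaining roots are the complex-conjugate pair λ ≈ -4.6392 ± 1.6179i. Their product equals the constant term, so |λ|^2 ≈ 24.1398 and |λ| ≈ 4.9132.
Thus the eigenvalues (to 4 decimals) are 2.2784 (modulus 2.2784); -4.6392 ± 1.6179i (modulus 4.9132). The spectral radius is the largest modulus: r(A) ≈ 4.9132. (Cross-check: r(A) ≤ ||A||_2 ≈ 8.8351; equality holds whenever A is normal, though it can also hold for some non-normal A.)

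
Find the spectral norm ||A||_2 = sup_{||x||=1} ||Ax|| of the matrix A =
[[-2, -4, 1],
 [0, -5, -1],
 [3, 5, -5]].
||A||_2 ≈ 9.3804 (= sqrt(largest eigenvalue of A^T A))

||A||_2 = sigma_max(A) = sqrt(lambda_max(A^T A)). Form the symmetric matrix M = A^T A =
[[13, 23, -17],
 [23, 66, -24],
 [-17, -24, 27]].
Its characteristic polynomial (trace, sum of principal 2x2 minors, determinant of M give the coefficients) is
  p(λ) = det(λ I - M) = λ^3 - 106λ^2 + 1597λ - 1089.
No integer candidate from the rational root theorem (±divisors of 1089) is a root, so the roots are irrational. The cubic discriminant is Δ = 10462563033 > 0, so there are three distinct real roots. p(0) = -1089 and p(1) = 403 have opposite signs, so a root lies in (0, 1); Newton's method refines it to λ ≈ 0.7157. p(17) = 339 and p(18) = -855 have opposite signs, so a root lies in (17, 18); Newton's method refines it to λ ≈ 17.2932. p(87) = -5961 and p(88) = 55 have opposite signs, so a root lies in (87, 88); Newton's method refines it to λ ≈ 87.9911. Check (Vieta): the three roots sum to 106, matching tr M = 106.
So the eigenvalues of A^T A are ≈ 0.7157, 17.2932, 87.9911 (all ≥ 0, as they must be for A^T A). The largest is λ_max ≈ 87.9911, hence ||A||_2 = sqrt(λ_max) ≈ 9.3804.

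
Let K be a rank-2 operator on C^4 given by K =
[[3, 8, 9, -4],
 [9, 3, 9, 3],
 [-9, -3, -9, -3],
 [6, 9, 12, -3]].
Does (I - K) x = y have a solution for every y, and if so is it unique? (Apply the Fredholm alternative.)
(I - K) is invertible (det(I - K) = 40 ≠ 0), so for every y in C^4 the equation (I - K) x = y has a unique solution.

K has rank 2 and factors as K = U V^T = u1 v1^T + u2 v2^T with u1 = (-3, 0, 0, -3), v1 = (1, -2, -1, 2), u2 = (-2, -3, 3, -3), v2 = (-3, -1, -3, -1) (multiplying out reproduces the displayed K). The nonzero eigenvalues of U V^T coincide with those of the 2 x 2 matrix G = V^T U = [[v1·u1, v1·u2], [v2·u1, v2·u2]] = [[-9, -5], [12, 3]], and by the Sylvester determinant identity det(I_4 - U V^T) = det(I_2 - V^T U) = det([[10, 5], [-12, -2]]) = (10)(-2) - (5)(-12) = 40. (Direct check: I - K =
[[-2, -8, -9, 4],
 [-9, -2, -9, -3],
 [9, 3, 10, 3],
 [-6, -9, -12, 4]]
has determinant 40.) The finite-dimensional Fredholm alternative says: either (I - K) is invertible, or ker(I - K) ≠ {0} and then range(I - K) = ker((I - K)^*)^⊥, with dim ker(I - K) = dim ker((I - K)^*). Since det(I - K) ≠ 0, 1 is not an eigenvalue of K and ker(I - K) = {0}, so we are in the first case: for every y there is a unique x = (I - K)^(-1) y. (Explicitly, by the Woodbury identity, (I - U V^T)^(-1) = I + U (I_2 - G)^(-1) V^T.)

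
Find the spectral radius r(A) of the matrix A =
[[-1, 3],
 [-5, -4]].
r(A) = sqrt(19) ≈ 4.3589

The eigenvalues of A are the roots of its characteristic polynomial. With M = A (coefficients from the trace and determinant):
  p(λ) = det(λ I - M) = λ^2 + 5λ + 19.
For λ^2 + 5λ + 19 the discriminant is -51. It is negative, so the roots are the complex-conjugate pair λ = -5/2 ± (sqrt(51)/2) i ≈ -2.5 ± 3.5707i. For a conjugate pair the product of the roots equals the constant term, so |λ|^2 = 19 and |λ| = sqrt(19) ≈ 4.3589.
Thus the eigenvalues (to 4 decimals) are -2.5 ± 3.5707i (modulus 4.3589). The spectral radius is the largest modulus: r(A) = sqrt(19) ≈ 4.3589. (Cross-check: r(A) ≤ ||A||_2 ≈ 6.5198; equality holds whenever A is normal, though it can also hold for some non-normal A.)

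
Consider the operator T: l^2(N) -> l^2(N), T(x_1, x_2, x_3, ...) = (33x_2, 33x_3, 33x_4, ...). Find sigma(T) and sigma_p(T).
sigma(T) = closed disk {z in C : |z| ≤ 33}; sigma_p(T) = open disk {z in C : |z| < 33}

Note T = 33·V where V is the unit left shift (V x)_k = x_{k+1}; so sigma(T) = 33·sigma(V) and ||T|| = 33||V||. ||T x||^2 = 1089sum_{k≥2} |x_k|^2 ≤ 1089||x||^2, with equality on {x : x_1 = 0}, so ||T|| = 33. For any lambda with |lambda| < 33, set r = lambda/33 (|r| < 1); the vector x = (1, r, r^2, ...) is in l^2 and satisfies T x = 33(r, r^2, ...) = lambda x, so lambda is an eigenvalue. On the boundary |lambda| = 33 the geometric series diverges, so no l^2 eigenvector exists, but these lambda lie in the approximate point spectrum. Hence sigma(T) is the closed disk of radius 33 and sigma_p(T) is the open disk.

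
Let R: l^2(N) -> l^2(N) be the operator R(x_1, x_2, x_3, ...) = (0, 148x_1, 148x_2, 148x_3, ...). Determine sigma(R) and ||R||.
sigma(R) = closed disk {z in C : |z| ≤ 148}; ||R|| = 148

Note R = 148·U where U is the unit right shift (U x)_k = x_{k-1} (with x_0 := 0); so ||R|| = 148||U|| and sigma(R) = 148·sigma(U). ||R x||^2 = sum_{k≥1} |148x_k|^2 = 21904||x||^2, so ||R|| = 148 and sigma(R) ⊂ {|z| ≤ 148}. For any |lambda| < 148, the equation (R - lambda I) x = 0 forces x_1 = 0, then 148x_k = lambda x_{k+1} ⇒ x = 0, so R has no eigenvalues. But (R - lambda I) is not surjective for |lambda| < 148: solving (R - lambda I) x = e_1 would require x_n proportional to (lambda/148)^(-n), which is not in l^2. So every |lambda| < 148 lies in the residual spectrum. The boundary |lambda| = 148 is in the approximate point spectrum (the spectrum is closed). Hence sigma(R) is the closed disk of radius 148.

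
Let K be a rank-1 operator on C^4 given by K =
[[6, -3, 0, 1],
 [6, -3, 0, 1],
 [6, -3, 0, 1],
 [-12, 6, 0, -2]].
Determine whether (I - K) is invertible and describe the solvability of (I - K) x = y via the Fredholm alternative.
(I - K) is singular (det(I - K) = 0, i.e. 1 ∈ sigma(K)). (I - K) x = y is solvable iff y ⊥ ker((I - K)^*) = span{(6, -3, 0, 1)}, i.e. iff 6y_1 - 3y_2 + y_4 = 0. When solvable, the solutions are x = y + c·(1, 1, 1, -2), c arbitrary (ker(I - K) = span{(1, 1, 1, -2)}, dimension 1).

K has rank 1, so it is an outer product K = u v^T: every row of K is a multiple of one row vector. Reading off the entries, u = (1, 1, 1, -2) and v = (6, -3, 0, 1) (row i of K equals u_i·v^T). A rank-one matrix u v^T satisfies K u = u (v·u) and kills the (3)-dimensional subspace v^⊥, so its characteristic polynomial is lambda^3 (lambda - v·u) with v·u = tr K = 1. Hence the eigenvalues of I - K are 1 (multiplicity 3) and 1 - (1) = 0, so det(I - K) = 0. (Direct check: I - K =
[[-5, 3, 0, -1],
 [-6, 4, 0, -1],
 [-6, 3, 1, -1],
 [12, -6, 0, 3]]
has determinant 0.) So 1 is an eigenvalue of K and (I - K) is not invertible. The finite-dimensional Fredholm alternative says: either (I - K) is invertible, or ker(I - K) ≠ {0} and then range(I - K) = ker((I - K)^*)^⊥, with dim ker(I - K) = dim ker((I - K)^*). We are in the second case, so we need both kernels. Kernel of I - K: (I - K) u = u - u (v·u) = u - u = 0, so ker(I - K) = span{u} = span{(1, 1, 1, -2)} (it is exactly 1-dimensional because rank(I - K) = 3). Kernel of the adjoint: K is real, so (I - K)^* = I - K^T = I - v u^T, and (I - v u^T) v = v - v (u·v) = 0; hence ker((I - K)^*) = span{v} = span{(6, -3, 0, 1)}. Therefore (I - K) x = y is solvable iff <y, v> = 0, i.e. iff 6y_1 - 3y_2 + y_4 = 0. When this holds, K y = u (v·y) = 0, so (I - K) y = y and x = y is a particular solution; the full solution set is the line x = y + c·u = y + c·(1, 1, 1, -2), c ∈ C.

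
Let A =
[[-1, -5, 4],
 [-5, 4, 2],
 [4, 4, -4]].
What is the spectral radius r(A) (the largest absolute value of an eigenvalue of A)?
r(A) ≈ 8.9812

The eigenvalues of A are the roots of its characteristic polynomial. With M = A (coefficients from the trace, the sum of principal 2x2 minors, and det A):
  p(λ) = det(λ I - M) = λ^3 + λ^2 - 65λ + 60.
No integer candidate from the rational root theorem (±divisors of 60) is a root, so the roots are irrational. The cubic discriminant is Δ = 935085 > 0, so there are three distinct real roots. p(-9) = -3 and p(-8) = 132 have opposite signs, so a root lies in (-9, -8); Newton's method refines it to λ ≈ -8.9812. p(0) = 60 and p(1) = -3 have opposite signs, so a root lies in (0, 1); Newton's method refines it to λ ≈ 0.9502. p(7) = -3 and p(8) = 116 have opposite signs, so a root lies in (7, 8); Newton's method refines it to λ ≈ 7.031. Check (Vieta): the three roots sum to -1, matching tr M = -1.
Thus the eigenvalues (to 4 decimals) are -8.9812 (modulus 8.9812); 0.9502 (modulus 0.9502); 7.031 (modulus 7.031). The spectral radius is the largest modulus: r(A) ≈ 8.9812. (Cross-check: r(A) ≤ ||A||_2 ≈ 9.2486; equality holds whenever A is normal, though it can also hold for some non-normal A.)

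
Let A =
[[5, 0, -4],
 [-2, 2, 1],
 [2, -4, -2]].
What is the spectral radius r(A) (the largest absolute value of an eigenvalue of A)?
r(A) ≈ 3.8278

The eigenvalues of A are the roots of its characteristic polynomial. With M = A (coefficients from the trace, the sum of principal 2x2 minors, and det A):
  p(λ) = det(λ I - M) = λ^3 - 5λ^2 + 8λ + 16.
No integer candidate from the rational root theorem (±divisors of 16) is a root, so the roots are irrational. The cubic discriminant is Δ = -10880 < 0, so there is one real root and a complex-conjugate pair. p(-2) = -28 and p(-1) = 2 have opposite signs, so a root lies in (-2, -1); Newton's method refines it to λ ≈ -1.092. Dividing out (λ - (-1.092)) leaves approximately λ^2 - 6.092λ + 14.6523. For λ^2 - 6.092λ + 14.6523 the discriminant is -21.497. It is negative, so the remaining roots are the complex-conjugate pair λ ≈ 3.046 ± 2.3182i. Their product equals the constant term, so |λ|^2 ≈ 14.6523 and |λ| ≈ 3.8278.
Thus the eigenvalues (to 4 decimals) are -1.092 (modulus 1.092); 3.046 ± 2.3182i (modulus 3.8278). The spectral radius is the largest modulus: r(A) ≈ 3.8278. (Cross-check: r(A) ≤ ||A||_2 ≈ 7.7337; equality holds whenever A is normal, though it can also hold for some non-normal A.)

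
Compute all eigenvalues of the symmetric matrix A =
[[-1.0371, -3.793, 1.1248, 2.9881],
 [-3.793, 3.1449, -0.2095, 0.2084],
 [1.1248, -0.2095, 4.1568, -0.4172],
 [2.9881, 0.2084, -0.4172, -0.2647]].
sigma(A) ≈ {-5, 1, 4, 6}

A is real symmetric, so its spectrum consists of real eigenvalues. Expanding the characteristic polynomial of the displayed matrix gives
  det(λ I - A) = p(λ) = λ^4 + (-6)λ^3 + (-21)λ^2 + (145.9972)λ + (-119.9916).
Solving p(λ) = 0 yields eigenvalues ≈ -5, 1, 4, 6. (A is shown rounded to 4 decimals, so these recover the underlying integer eigenvalues to within that precision.)
Verification: the trace of A = 6 equals the sum of eigenvalues 6, and det(A) ≈ -119.9916 matches the eigenvalue product -120.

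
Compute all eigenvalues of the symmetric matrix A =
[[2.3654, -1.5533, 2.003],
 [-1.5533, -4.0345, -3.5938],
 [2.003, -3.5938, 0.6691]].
sigma(A) ≈ {-6, 0, 5}

A is real symmetric, so its spectrum consists of real eigenvalues. Expanding the characteristic polynomial of the displayed matrix gives
  det(λ I - A) = p(λ) = λ^3 + (1)λ^2 + (-30)λ + (0).
Solving p(λ) = 0 yields eigenvalues ≈ -6, 0, 5. (A is shown rounded to 4 decimals, so these recover the underlying integer eigenvalues to within that precision.)
Verification: the trace of A = -1 equals the sum of eigenvalues -1, and det(A) ≈ -0.0009 matches the eigenvalue product 0.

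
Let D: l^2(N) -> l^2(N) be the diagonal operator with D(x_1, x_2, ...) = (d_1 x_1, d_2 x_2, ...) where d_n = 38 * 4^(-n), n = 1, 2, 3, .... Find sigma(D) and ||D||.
sigma(D) = {38 * 4^(-n) : n ≥ 1} ∪ {0}; ||D|| = 19/2

A bounded diagonal operator on l^2 with diagonal entries d_n has spectrum equal to the closure of {d_n : n ≥ 1}: every d_n is an eigenvalue (with eigenvector e_n), so {d_n} ⊂ sigma(D); the spectrum is closed, so its closure is too; and for lambda not in the closure, (D - lambda I) has bounded inverse (the diagonal entries 1/(d_n - lambda) are bounded). For our sequence d_n = 38 * 4^(-n), n = 1, 2, 3, ...:
  - {d_n} = {38 * 4^(-n) : n ≥ 1}; the only limit point is 0
  - closure = {38 * 4^(-n) : n ≥ 1} ∪ {0}
For the norm: a diagonal operator has ||D|| = sup_n |d_n|. Here d_n = 38 * 4^(-n) is positive and decreasing, so sup_n |d_n| = d_1 = 38/4 = 19/2. So ||D|| = 19/2.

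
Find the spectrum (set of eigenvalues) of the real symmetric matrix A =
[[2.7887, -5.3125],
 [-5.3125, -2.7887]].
sigma(A) ≈ {-6, 6}

A is real symmetric, so its spectrum consists of real eigenvalues. Expanding the characteristic polynomial of the displayed matrix gives
  det(λ I - A) = p(λ) = λ^2 + (0)λ + (-36).
Solving p(λ) = 0 yields eigenvalues ≈ -6, 6. (A is shown rounded to 4 decimals, so these recover the underlying integer eigenvalues to within that precision.)
Verification: the trace of A = 0 equals the sum of eigenvalues 0, and det(A) ≈ -35.9995 matches the eigenvalue product -36.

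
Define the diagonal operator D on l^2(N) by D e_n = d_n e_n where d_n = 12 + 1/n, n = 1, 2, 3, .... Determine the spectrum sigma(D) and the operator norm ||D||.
sigma(D) = {12 + 1/n : n ≥ 1} ∪ {12}; ||D|| = 13

A bounded diagonal operator on l^2 with diagonal entries d_n has spectrum equal to the closure of {d_n : n ≥ 1}: every d_n is an eigenvalue (with eigenvector e_n), so {d_n} ⊂ sigma(D); the spectrum is closed, so its closure is too; and for lambda not in the closure, (D - lambda I) has bounded inverse (the diagonal entries 1/(d_n - lambda) are bounded). For our sequence d_n = 12 + 1/n, n = 1, 2, 3, ...:
  - {d_n} = {12 + 1/n : n ≥ 1}; the only limit point is 12
  - closure = {12 + 1/n : n ≥ 1} ∪ {12}
For the norm: a diagonal operator has ||D|| = sup_n |d_n|. Here d_n = 12 + 1/n is positive and decreasing, so sup_n |d_n| = d_1 = 12 + 1 = 13. So ||D|| = 13.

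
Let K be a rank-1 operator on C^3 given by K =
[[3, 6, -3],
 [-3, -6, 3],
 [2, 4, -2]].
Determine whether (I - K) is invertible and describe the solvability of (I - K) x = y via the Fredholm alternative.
(I - K) is invertible (det(I - K) = 6 ≠ 0), so for every y in C^3 the equation (I - K) x = y has a unique solution.

K has rank 1, so it is an outer product K = u v^T: every row of K is a multiple of one row vector. Reading off the entries, u = (3, -3, 2) and v = (1, 2, -1) (row i of K equals u_i·v^T). A rank-one matrix u v^T satisfies K u = u (v·u) and kills the (2)-dimensional subspace v^⊥, so its characteristic polynomial is lambda^2 (lambda - v·u) with v·u = tr K = -5. Hence the eigenvalues of I - K are 1 (multiplicity 2) and 1 - (-5) = 6, so det(I - K) = 6. (Direct check: I - K =
[[-2, -6, 3],
 [3, 7, -3],
 [-2, -4, 3]]
has determinant 6.) The finite-dimensional Fredholm alternative says: either (I - K) is invertible, or ker(I - K) ≠ {0} and then range(I - K) = ker((I - K)^*)^⊥, with dim ker(I - K) = dim ker((I - K)^*). Since det(I - K) ≠ 0, 1 is not an eigenvalue of K and ker(I - K) = {0}, so we are in the first case: for every y there is a unique x = (I - K)^(-1) y. Explicitly, by the Sherman–Morrison formula, (I - u v^T)^(-1) = I + u v^T/(1 - v·u), i.e. (I - K)^(-1) = I + K/(6).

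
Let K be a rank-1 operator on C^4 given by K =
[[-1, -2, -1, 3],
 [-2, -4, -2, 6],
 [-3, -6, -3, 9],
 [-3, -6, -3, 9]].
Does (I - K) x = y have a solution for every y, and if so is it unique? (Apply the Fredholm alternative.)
(I - K) is singular (det(I - K) = 0, i.e. 1 ∈ sigma(K)). (I - K) x = y is solvable iff y ⊥ ker((I - K)^*) = span{(-1, -2, -1, 3)}, i.e. iff -y_1 - 2y_2 - y_3 + 3y_4 = 0. When solvable, the solutions are x = y + c·(1, 2, 3, 3), c arbitrary (ker(I - K) = span{(1, 2, 3, 3)}, dimension 1).

K has rank 1, so it is an outer product K = u v^T: every row of K is a multiple of one row vector. Reading off the entries, u = (1, 2, 3, 3) and v = (-1, -2, -1, 3) (row i of K equals u_i·v^T). A rank-one matrix u v^T satisfies K u = u (v·u) and kills the (3)-dimensional subspace v^⊥, so its characteristic polynomial is lambda^3 (lambda - v·u) with v·u = tr K = 1. Hence the eigenvalues of I - K are 1 (multiplicity 3) and 1 - (1) = 0, so det(I - K) = 0. (Direct check: I - K =
[[2, 2, 1, -3],
 [2, 5, 2, -6],
 [3, 6, 4, -9],
 [3, 6, 3, -8]]
has determinant 0.) So 1 is an eigenvalue of K and (I - K) is not invertible. The finite-dimensional Fredholm alternative says: either (I - K) is invertible, or ker(I - K) ≠ {0} and then range(I - K) = ker((I - K)^*)^⊥, with dim ker(I - K) = dim ker((I - K)^*). We are in the second case, so we need both kernels. Kernel of I - K: (I - K) u = u - u (v·u) = u - u = 0, so ker(I - K) = span{u} = span{(1, 2, 3, 3)} (it is exactly 1-dimensional because rank(I - K) = 3). Kernel of the adjoint: K is real, so (I - K)^* = I - K^T = I - v u^T, and (I - v u^T) v = v - v (u·v) = 0; hence ker((I - K)^*) = span{v} = span{(-1, -2, -1, 3)}. Therefore (I - K) x = y is solvable iff <y, v> = 0, i.e. iff -y_1 - 2y_2 - y_3 + 3y_4 = 0. When this holds, K y = u (v·y) = 0, so (I - K) y = y and x = y is a particular solution; the full solution set is the line x = y + c·u = y + c·(1, 2, 3, 3), c ∈ C.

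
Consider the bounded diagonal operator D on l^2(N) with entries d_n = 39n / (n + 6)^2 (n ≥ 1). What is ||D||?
||D|| = 13/8 (attained at n = 6)

For D diagonal, ||D|| = sup_n |d_n|. Treat f(x) = 39x / (x + 6)^2 for real x > 0. By the quotient rule, f'(x) = 39(6 - x)/(x + 6)^3, which is positive for x < 6 and negative for x > 6. So f has a unique maximum at x = 6, and since 6 is a positive integer, the supremum over n ≥ 1 is attained at n = 6: d_6 = 39·6/(6 + 6)^2 = 39·6/144 = 13/8. Hence ||D|| = 13/8.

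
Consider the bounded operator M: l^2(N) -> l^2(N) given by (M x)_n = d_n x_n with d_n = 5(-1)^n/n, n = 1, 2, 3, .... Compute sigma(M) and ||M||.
sigma(M) = {5(-1)^n/n : n ≥ 1} ∪ {0}; ||M|| = 5

A bounded diagonal operator on l^2 with diagonal entries d_n has spectrum equal to the closure of {d_n : n ≥ 1}: every d_n is an eigenvalue (with eigenvector e_n), so {d_n} ⊂ sigma(M); the spectrum is closed, so its closure is too; and for lambda not in the closure, (M - lambda I) has bounded inverse (the diagonal entries 1/(d_n - lambda) are bounded). For our sequence d_n = 5(-1)^n/n, n = 1, 2, 3, ...:
  - {d_n} = {5(-1)^n/n : n ≥ 1}; the only limit point is 0
  - closure = {5(-1)^n/n : n ≥ 1} ∪ {0}
For the norm: a diagonal operator has ||M|| = sup_n |d_n|. Here |d_n| = 5/n is decreasing, so sup_n |d_n| = |d_1| = 5. So ||M|| = 5.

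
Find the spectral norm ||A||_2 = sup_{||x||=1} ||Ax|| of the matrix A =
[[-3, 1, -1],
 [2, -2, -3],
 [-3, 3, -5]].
||A||_2 ≈ 7.0967 (= sqrt(largest eigenvalue of A^T A))

||A||_2 = sigma_max(A) = sqrt(lambda_max(A^T A)). Form the symmetric matrix M = A^T A =
[[22, -16, 12],
 [-16, 14, -10],
 [12, -10, 35]].
Its characteristic polynomial (trace, sum of principal 2x2 minors, determinant of M give the coefficients) is
  p(λ) = det(λ I - M) = λ^3 - 71λ^2 + 1068λ - 1444.
No integer candidate from the rational root theorem (±divisors of 1444) is a root, so the roots are irrational. The cubic discriminant is Δ = 724468624 > 0, so there are three distinct real roots. p(1) = -446 and p(2) = 416 have opposite signs, so a root lies in (1, 2); Newton's method refines it to λ ≈ 1.4981. p(19) = 76 and p(20) = -484 have opposite signs, so a root lies in (19, 20); Newton's method refines it to λ ≈ 19.1385. p(50) = -544 and p(51) = 1004 have opposite signs, so a root lies in (50, 51); Newton's method refines it to λ ≈ 50.3634. Check (Vieta): the three roots sum to 71, matching tr M = 71.
So the eigenvalues of A^T A are ≈ 1.4981, 19.1385, 50.3634 (all ≥ 0, as they must be for A^T A). The largest is λ_max ≈ 50.3634, hence ||A||_2 = sqrt(λ_max) ≈ 7.0967.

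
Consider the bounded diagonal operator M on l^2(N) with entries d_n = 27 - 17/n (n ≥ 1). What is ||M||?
||M|| = 27

For a diagonal operator on l^2 with entries d_n, ||M|| = sup_n |d_n|. Here d_1 = 10, d_2 = 37/2, ..., and d_n = 27 - 17/n increases monotonically toward 27. All terms lie in [10, 27), so |d_n| = d_n and the supremum is the limit 27, which is not attained by any individual d_n. Hence ||M|| = 27.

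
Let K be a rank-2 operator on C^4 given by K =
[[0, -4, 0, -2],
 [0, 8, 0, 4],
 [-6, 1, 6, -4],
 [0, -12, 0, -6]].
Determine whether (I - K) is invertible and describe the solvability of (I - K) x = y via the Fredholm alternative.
(I - K) is invertible (det(I - K) = 5 ≠ 0), so for every y in C^4 the equation (I - K) x = y has a unique solution.

K has rank 2 and factors as K = U V^T = u1 v1^T + u2 v2^T with u1 = (-1, 2, 1, -3), v1 = (-2, 3, 2, 0), u2 = (-1, 2, -2, -3), v2 = (2, 1, -2, 2) (multiplying out reproduces the displayed K). The nonzero eigenvalues of U V^T coincide with those of the 2 x 2 matrix G = V^T U = [[v1·u1, v1·u2], [v2·u1, v2·u2]] = [[10, 4], [-8, -2]], and by the Sylvester determinant identity det(I_4 - U V^T) = det(I_2 - V^T U) = det([[-9, -4], [8, 3]]) = (-9)(3) - (-4)(8) = 5. (Direct check: I - K =
[[1, 4, 0, 2],
 [0, -7, 0, -4],
 [6, -1, -5, 4],
 [0, 12, 0, 7]]
has determinant 5.) The finite-dimensional Fredholm alternative says: either (I - K) is invertible, or ker(I - K) ≠ {0} and then range(I - K) = ker((I - K)^*)^⊥, with dim ker(I - K) = dim ker((I - K)^*). Since det(I - K) ≠ 0, 1 is not an eigenvalue of K and ker(I - K) = {0}, so we are in the first case: for every y there is a unique x = (I - K)^(-1) y. (Explicitly, by the Woodbury identity, (I - U V^T)^(-1) = I + U (I_2 - G)^(-1) V^T.)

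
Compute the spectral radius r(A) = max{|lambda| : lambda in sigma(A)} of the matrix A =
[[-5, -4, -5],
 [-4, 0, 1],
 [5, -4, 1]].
r(A) ≈ 6.2247

The eigenvalues of A are the roots of its characteristic polynomial. With M = A (coefficients from the trace, the sum of principal 2x2 minors, and det A):
  p(λ) = det(λ I - M) = λ^3 + 4λ^2 + 8λ + 136.
No integer candidate from the rational root theorem (±divisors of 136) is a root, so the roots are irrational. The cubic discriminant is Δ = -456896 < 0, so there is one real root and a complex-conjugate pair. p(-7) = -67 and p(-6) = 16 have opposite signs, so a root lies in (-7, -6); Newton's method refines it to λ ≈ -6.2247. Dividing out (λ - (-6.2247)) leaves approximately λ^2 - 2.2247λ + 21.8483. For λ^2 - 2.2247λ + 21.8483 the discriminant is -82.4439. It is negative, so the remaining roots are the complex-conjugate pair λ ≈ 1.1124 ± 4.5399i. Their product equals the constant term, so |λ|^2 ≈ 21.8483 and |λ| ≈ 4.6742.
Thus the eigenvalues (to 4 decimals) are -6.2247 (modulus 6.2247); 1.1124 ± 4.5399i (modulus 4.6742). The spectral radius is the largest modulus: r(A) ≈ 6.2247. (Cross-check: r(A) ≤ ||A||_2 ≈ 8.9519; equality holds whenever A is normal, though it can also hold for some non-normal A.)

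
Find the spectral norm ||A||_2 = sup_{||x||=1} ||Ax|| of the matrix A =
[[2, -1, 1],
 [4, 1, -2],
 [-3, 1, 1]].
||A||_2 ≈ 5.6662 (= sqrt(largest eigenvalue of A^T A))

||A||_2 = sigma_max(A) = sqrt(lambda_max(A^T A)). Form the symmetric matrix M = A^T A =
[[29, -1, -9],
 [-1, 3, -2],
 [-9, -2, 6]].
Its characteristic polynomial (trace, sum of principal 2x2 minors, determinant of M give the coefficients) is
  p(λ) = det(λ I - M) = λ^3 - 38λ^2 + 193λ - 121.
No integer candidate from the rational root theorem (±divisors of 121) is a root, so the roots are irrational. The cubic discriminant is Δ = 14051425 > 0, so there are three distinct real roots. p(0) = -121 and p(1) = 35 have opposite signs, so a root lies in (0, 1); Newton's method refines it to λ ≈ 0.7298. p(5) = 19 and p(6) = -115 have opposite signs, so a root lies in (5, 6); Newton's method refines it to λ ≈ 5.1641. p(32) = -89 and p(33) = 803 have opposite signs, so a root lies in (32, 33); Newton's method refines it to λ ≈ 32.1061. Check (Vieta): the three roots sum to 38, matching tr M = 38.
So the eigenvalues of A^T A are ≈ 0.7298, 5.1641, 32.1061 (all ≥ 0, as they must be for A^T A). The largest is λ_max ≈ 32.1061, hence ||A||_2 = sqrt(λ_max) ≈ 5.6662.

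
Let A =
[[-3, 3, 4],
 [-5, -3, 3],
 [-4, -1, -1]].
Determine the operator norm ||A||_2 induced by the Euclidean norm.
||A||_2 ≈ 8.0552 (= sqrt(largest eigenvalue of A^T A))

||A||_2 = sigma_max(A) = sqrt(lambda_max(A^T A)). Form the symmetric matrix M = A^T A =
[[50, 10, -23],
 [10, 19, 4],
 [-23, 4, 26]].
Its characteristic polynomial (trace, sum of principal 2x2 minors, determinant of M give the coefficients) is
  p(λ) = det(λ I - M) = λ^3 - 95λ^2 + 2099λ - 9409.
No integer candidate from the rational root theorem (±divisors of 9409) is a root, so the roots are irrational. The cubic discriminant is Δ = 1884422352 > 0, so there are three distinct real roots. p(6) = -19 and p(7) = 972 have opposite signs, so a root lies in (6, 7); Newton's method refines it to λ ≈ 6.0178. p(24) = 71 and p(25) = -684 have opposite signs, so a root lies in (24, 25); Newton's method refines it to λ ≈ 24.0966. p(64) = -2049 and p(65) = 276 have opposite signs, so a root lies in (64, 65); Newton's method refines it to λ ≈ 64.8856. Check (Vieta): the three roots sum to 95, matching tr M = 95.
So the eigenvalues of A^T A are ≈ 6.0178, 24.0966, 64.8856 (all ≥ 0, as they must be for A^T A). The largest is λ_max ≈ 64.8856, hence ||A||_2 = sqrt(λ_max) ≈ 8.0552.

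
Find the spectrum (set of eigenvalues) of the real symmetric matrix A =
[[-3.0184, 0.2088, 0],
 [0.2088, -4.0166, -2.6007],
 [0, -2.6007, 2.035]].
sigma(A) ≈ {-5, -3, 3}

A is real symmetric, so its spectrum consists of real eigenvalues. Expanding the characteristic polynomial of the displayed matrix gives
  det(λ I - A) = p(λ) = λ^3 + (5)λ^2 + (-9)λ + (-44.9988).
Solving p(λ) = 0 yields eigenvalues ≈ -5, -3, 3. (A is shown rounded to 4 decimals, so these recover the underlying integer eigenvalues to within that precision.)
Verification: the trace of A = -5 equals the sum of eigenvalues -5, and det(A) ≈ 44.9988 matches the eigenvalue product 45.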